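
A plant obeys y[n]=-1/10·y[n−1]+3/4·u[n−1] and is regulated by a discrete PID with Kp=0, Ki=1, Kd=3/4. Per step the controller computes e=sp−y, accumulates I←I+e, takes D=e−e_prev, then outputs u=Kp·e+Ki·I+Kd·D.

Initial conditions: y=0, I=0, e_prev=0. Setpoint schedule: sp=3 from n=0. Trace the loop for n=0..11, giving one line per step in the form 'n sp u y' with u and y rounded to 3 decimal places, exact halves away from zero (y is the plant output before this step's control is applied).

0 3 5.250 0.000
1 3 -0.891 3.938
2 3 9.874 -1.062
3 3 -4.817 7.511
4 3 17.883 -4.364
5 3 -15.532 13.849
6 3 34.323 -13.034
7 3 -39.944 27.046
8 3 70.559 -32.662
9 3 -94.044 56.186
10 3 150.997 -76.151
11 3 -213.879 120.863

(exact arithmetic carried between steps; '≈' marks a value shown rounded to 6 d.p. or computed from one; I and e_prev carry over from the previous line; the table rounds u and y to 3 d.p., halves away from zero)
n=0: y=0, sp=3, e=sp−y=3; I=3, D=e−e_prev=3; u=0·3+1·3+3/4·3=5.25; next y=-1/10·0+3/4·5.25=3.9375
n=1: y=3.9375, sp=3, e=sp−y=-0.9375; I=2.0625, D=e−e_prev=-3.9375; u=0·(-0.9375)+1·2.0625+3/4·(-3.9375)=-0.890625; next y=-1/10·3.9375+3/4·(-0.890625)≈-1.061719
n=2: y≈-1.061719, sp=3, e=sp−y≈4.061719; I≈6.124219, D=e−e_prev≈4.999219; u=0·4.061719+1·6.124219+3/4·4.999219≈9.873633; next y=-1/10·(-1.061719)+3/4·9.873633≈7.511396
n=3: y≈7.511396, sp=3, e=sp−y≈-4.511396; I≈1.612822, D=e−e_prev≈-8.573115; u=0·(-4.511396)+1·1.612822+3/4·(-8.573115)≈-4.817014; next y=-1/10·7.511396+3/4·(-4.817014)≈-4.363900
n=4: y≈-4.363900, sp=3, e=sp−y≈7.363900; I≈8.976723, D=e−e_prev≈11.875297; u=0·7.363900+1·8.976723+3/4·11.875297≈17.883195; next y=-1/10·(-4.363900)+3/4·17.883195≈13.848786
n=5: y≈13.848786, sp=3, e=sp−y≈-10.848786; I≈-1.872064, D=e−e_prev≈-18.212687; u=0·(-10.848786)+1·(-1.872064)+3/4·(-18.212687)≈-15.531579; next y=-1/10·13.848786+3/4·(-15.531579)≈-13.033563
n=6: y≈-13.033563, sp=3, e=sp−y≈16.033563; I≈14.161499, D=e−e_prev≈26.882349; u=0·16.033563+1·14.161499+3/4·26.882349≈34.323261; next y=-1/10·(-13.033563)+3/4·34.323261≈27.045802
n=7: y≈27.045802, sp=3, e=sp−y≈-24.045802; I≈-9.884303, D=e−e_prev≈-40.079365; u=0·(-24.045802)+1·(-9.884303)+3/4·(-40.079365)≈-39.943826; next y=-1/10·27.045802+3/4·(-39.943826)≈-32.662450
n=8: y≈-32.662450, sp=3, e=sp−y≈35.662450; I≈25.778147, D=e−e_prev≈59.708252; u=0·35.662450+1·25.778147+3/4·59.708252≈70.559336; next y=-1/10·(-32.662450)+3/4·70.559336≈56.185747
n=9: y≈56.185747, sp=3, e=sp−y≈-53.185747; I≈-27.407600, D=e−e_prev≈-88.848197; u=0·(-53.185747)+1·(-27.407600)+3/4·(-88.848197)≈-94.043747; next y=-1/10·56.185747+3/4·(-94.043747)≈-76.151385
n=10: y≈-76.151385, sp=3, e=sp−y≈79.151385; I≈51.743785, D=e−e_prev≈132.337132; u=0·79.151385+1·51.743785+3/4·132.337132≈150.996634; next y=-1/10·(-76.151385)+3/4·150.996634≈120.862614
n=11: y≈120.862614, sp=3, e=sp−y≈-117.862614; I≈-66.118829, D=e−e_prev≈-197.014000; u=0·(-117.862614)+1·(-66.118829)+3/4·(-197.014000)≈-213.879329; next y=-1/10·120.862614+3/4·(-213.879329)≈-172.495758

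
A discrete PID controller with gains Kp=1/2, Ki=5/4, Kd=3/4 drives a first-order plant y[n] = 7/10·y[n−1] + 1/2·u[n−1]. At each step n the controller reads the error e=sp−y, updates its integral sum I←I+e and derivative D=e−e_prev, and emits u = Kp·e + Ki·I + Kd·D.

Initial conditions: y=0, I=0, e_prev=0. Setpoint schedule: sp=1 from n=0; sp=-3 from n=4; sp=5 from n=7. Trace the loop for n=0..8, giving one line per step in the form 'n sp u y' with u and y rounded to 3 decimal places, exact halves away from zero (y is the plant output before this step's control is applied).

(exact arithmetic carried between steps; '≈' marks a value shown rounded to 6 d.p. or computed from one; I and e_prev carry over from the previous line; the table rounds u and y to 3 d.p., halves away from zero)
n=0: y=0, sp=1, e=sp−y=1; I=1, D=e−e_prev=1; u=1/2·1+5/4·1+3/4·1=2.5; next y=7/10·0+1/2·2.5=1.25
n=1: y=1.25, sp=1, e=sp−y=-0.25; I=0.75, D=e−e_prev=-1.25; u=1/2·(-0.25)+5/4·0.75+3/4·(-1.25)=-0.125; next y=7/10·1.25+1/2·(-0.125)=0.8125
n=2: y=0.8125, sp=1, e=sp−y=0.1875; I=0.9375, D=e−e_prev=0.4375; u=1/2·0.1875+5/4·0.9375+3/4·0.4375=1.59375; next y=7/10·0.8125+1/2·1.59375=1.365625
n=3: y=1.365625, sp=1, e=sp−y=-0.365625; I=0.571875, D=e−e_prev=-0.553125; u=1/2·(-0.365625)+5/4·0.571875+3/4·(-0.553125)≈0.117188; next y=7/10·1.365625+1/2·0.117188≈1.014531
n=4: y≈1.014531, sp=-3, e=sp−y≈-4.014531; I≈-3.442656, D=e−e_prev≈-3.648906; u=1/2·(-4.014531)+5/4·(-3.442656)+3/4·(-3.648906)≈-9.047266; next y=7/10·1.014531+1/2·(-9.047266)≈-3.813461
n=5: y≈-3.813461, sp=-3, e=sp−y≈0.813461; I≈-2.629195, D=e−e_prev≈4.827992; u=1/2·0.813461+5/4·(-2.629195)+3/4·4.827992≈0.741230; next y=7/10·(-3.813461)+1/2·0.741230≈-2.298807
n=6: y≈-2.298807, sp=-3, e=sp−y≈-0.701193; I≈-3.330388, D=e−e_prev≈-1.514654; u=1/2·(-0.701193)+5/4·(-3.330388)+3/4·(-1.514654)≈-5.649571; next y=7/10·(-2.298807)+1/2·(-5.649571)≈-4.433951
n=7: y≈-4.433951, sp=5, e=sp−y≈9.433951; I≈6.103563, D=e−e_prev≈10.135143; u=1/2·9.433951+5/4·6.103563+3/4·10.135143≈19.947787; next y=7/10·(-4.433951)+1/2·19.947787≈6.870128
n=8: y≈6.870128, sp=5, e=sp−y≈-1.870128; I≈4.233435, D=e−e_prev≈-11.304079; u=1/2·(-1.870128)+5/4·4.233435+3/4·(-11.304079)≈-4.121329; next y=7/10·6.870128+1/2·(-4.121329)≈2.748425

0 1 2.500 0.000
1 1 -0.125 1.250
2 1 1.594 0.813
3 1 0.117 1.366
4 -3 -9.047 1.015
5 -3 0.741 -3.813
6 -3 -5.650 -2.299
7 5 19.948 -4.434
8 5 -4.121 6.870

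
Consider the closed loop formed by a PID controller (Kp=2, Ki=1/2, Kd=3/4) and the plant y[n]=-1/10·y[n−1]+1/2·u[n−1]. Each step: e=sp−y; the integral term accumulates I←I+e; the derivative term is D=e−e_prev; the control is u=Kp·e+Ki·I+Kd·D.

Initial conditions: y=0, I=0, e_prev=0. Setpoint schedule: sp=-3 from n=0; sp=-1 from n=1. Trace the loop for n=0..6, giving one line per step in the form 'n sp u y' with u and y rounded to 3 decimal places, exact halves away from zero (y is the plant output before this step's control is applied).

(exact arithmetic carried between steps; '≈' marks a value shown rounded to 6 d.p. or computed from one; I and e_prev carry over from the previous line; the table rounds u and y to 3 d.p., halves away from zero)
n=0: y=0, sp=-3, e=sp−y=-3; I=-3, D=e−e_prev=-3; u=2·(-3)+1/2·(-3)+3/4·(-3)=-9.75; next y=-1/10·0+1/2·(-9.75)=-4.875
n=1: y=-4.875, sp=-1, e=sp−y=3.875; I=0.875, D=e−e_prev=6.875; u=2·3.875+1/2·0.875+3/4·6.875=13.34375; next y=-1/10·(-4.875)+1/2·13.34375=7.159375
n=2: y=7.159375, sp=-1, e=sp−y=-8.159375; I=-7.284375, D=e−e_prev=-12.034375; u=2·(-8.159375)+1/2·(-7.284375)+3/4·(-12.034375)≈-28.986719; next y=-1/10·7.159375+1/2·(-28.986719)≈-15.209297
n=3: y≈-15.209297, sp=-1, e=sp−y≈14.209297; I≈6.924922, D=e−e_prev≈22.368672; u=2·14.209297+1/2·6.924922+3/4·22.368672≈48.657559; next y=-1/10·(-15.209297)+1/2·48.657559≈25.849709
n=4: y≈25.849709, sp=-1, e=sp−y≈-26.849709; I≈-19.924787, D=e−e_prev≈-41.059006; u=2·(-26.849709)+1/2·(-19.924787)+3/4·(-41.059006)≈-94.456066; next y=-1/10·25.849709+1/2·(-94.456066)≈-49.813004
n=5: y≈-49.813004, sp=-1, e=sp−y≈48.813004; I≈28.888217, D=e−e_prev≈75.662713; u=2·48.813004+1/2·28.888217+3/4·75.662713≈168.817151; next y=-1/10·(-49.813004)+1/2·168.817151≈89.389876
n=6: y≈89.389876, sp=-1, e=sp−y≈-90.389876; I≈-61.501659, D=e−e_prev≈-139.202880; u=2·(-90.389876)+1/2·(-61.501659)+3/4·(-139.202880)≈-315.932741; next y=-1/10·89.389876+1/2·(-315.932741)≈-166.905358

0 -3 -9.750 0.000
1 -1 13.344 -4.875
2 -1 -28.987 7.159
3 -1 48.658 -15.209
4 -1 -94.456 25.850
5 -1 168.817 -49.813
6 -1 -315.933 89.390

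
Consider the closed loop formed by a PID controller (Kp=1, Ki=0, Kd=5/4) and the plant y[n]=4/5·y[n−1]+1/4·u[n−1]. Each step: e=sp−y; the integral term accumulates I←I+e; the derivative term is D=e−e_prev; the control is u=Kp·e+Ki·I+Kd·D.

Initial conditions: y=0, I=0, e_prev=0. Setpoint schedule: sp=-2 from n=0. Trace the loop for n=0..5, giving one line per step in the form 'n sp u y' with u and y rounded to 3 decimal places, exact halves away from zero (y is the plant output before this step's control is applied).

(exact arithmetic carried between steps; '≈' marks a value shown rounded to 6 d.p. or computed from one; I and e_prev carry over from the previous line; the table rounds u and y to 3 d.p., halves away from zero)
n=0: y=0, sp=-2, e=sp−y=-2; I=-2, D=e−e_prev=-2; u=1·(-2)+0·(-2)+5/4·(-2)=-4.5; next y=4/5·0+1/4·(-4.5)=-1.125
n=1: y=-1.125, sp=-2, e=sp−y=-0.875; I=-2.875, D=e−e_prev=1.125; u=1·(-0.875)+0·(-2.875)+5/4·1.125=0.53125; next y=4/5·(-1.125)+1/4·0.53125≈-0.767188
n=2: y≈-0.767188, sp=-2, e=sp−y≈-1.232813; I≈-4.107813, D=e−e_prev≈-0.357813; u=1·(-1.232813)+0·(-4.107813)+5/4·(-0.357813)≈-1.680078; next y=4/5·(-0.767188)+1/4·(-1.680078)≈-1.033770
n=3: y≈-1.033770, sp=-2, e=sp−y≈-0.966230; I≈-5.074043, D=e−e_prev≈0.266582; u=1·(-0.966230)+0·(-5.074043)+5/4·0.266582≈-0.633003; next y=4/5·(-1.033770)+1/4·(-0.633003)≈-0.985266
n=4: y≈-0.985266, sp=-2, e=sp−y≈-1.014734; I≈-6.088777, D=e−e_prev≈-0.048503; u=1·(-1.014734)+0·(-6.088777)+5/4·(-0.048503)≈-1.075363; next y=4/5·(-0.985266)+1/4·(-1.075363)≈-1.057054
n=5: y≈-1.057054, sp=-2, e=sp−y≈-0.942946; I≈-7.031723, D=e−e_prev≈0.071787; u=1·(-0.942946)+0·(-7.031723)+5/4·0.071787≈-0.853212; next y=4/5·(-1.057054)+1/4·(-0.853212)≈-1.058946

0 -2 -4.500 0.000
1 -2 0.531 -1.125
2 -2 -1.680 -0.767
3 -2 -0.633 -1.034
4 -2 -1.075 -0.985
5 -2 -0.853 -1.057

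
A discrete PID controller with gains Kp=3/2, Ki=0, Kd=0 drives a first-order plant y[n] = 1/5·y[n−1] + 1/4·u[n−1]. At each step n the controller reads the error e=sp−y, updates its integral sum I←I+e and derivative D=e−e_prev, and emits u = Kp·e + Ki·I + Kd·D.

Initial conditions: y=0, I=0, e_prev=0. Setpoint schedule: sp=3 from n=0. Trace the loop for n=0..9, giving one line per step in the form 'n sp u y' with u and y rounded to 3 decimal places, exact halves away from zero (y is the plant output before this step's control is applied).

0 3 4.500 0.000
1 3 2.813 1.125
2 3 3.108 0.928
3 3 3.056 0.963
4 3 3.065 0.957
5 3 3.064 0.958
6 3 3.064 0.957
7 3 3.064 0.957
8 3 3.064 0.957
9 3 3.064 0.957

(exact arithmetic carried between steps; '≈' marks a value shown rounded to 6 d.p. or computed from one; I and e_prev carry over from the previous line; the table rounds u and y to 3 d.p., halves away from zero)
n=0: y=0, sp=3, e=sp−y=3; I=3, D=e−e_prev=3; u=3/2·3+0·3+0·3=4.5; next y=1/5·0+1/4·4.5=1.125
n=1: y=1.125, sp=3, e=sp−y=1.875; I=4.875, D=e−e_prev=-1.125; u=3/2·1.875+0·4.875+0·(-1.125)=2.8125; next y=1/5·1.125+1/4·2.8125=0.928125
n=2: y=0.928125, sp=3, e=sp−y=2.071875; I=6.946875, D=e−e_prev=0.196875; u=3/2·2.071875+0·6.946875+0·0.196875≈3.107813; next y=1/5·0.928125+1/4·3.107813≈0.962578
n=3: y≈0.962578, sp=3, e=sp−y≈2.037422; I≈8.984297, D=e−e_prev≈-0.034453; u=3/2·2.037422+0·8.984297+0·(-0.034453)≈3.056133; next y=1/5·0.962578+1/4·3.056133≈0.956549
n=4: y≈0.956549, sp=3, e=sp−y≈2.043451; I≈11.027748, D=e−e_prev≈0.006029; u=3/2·2.043451+0·11.027748+0·0.006029≈3.065177; next y=1/5·0.956549+1/4·3.065177≈0.957604
n=5: y≈0.957604, sp=3, e=sp−y≈2.042396; I≈13.070144, D=e−e_prev≈-0.001055; u=3/2·2.042396+0·13.070144+0·(-0.001055)≈3.063594; next y=1/5·0.957604+1/4·3.063594≈0.957419
n=6: y≈0.957419, sp=3, e=sp−y≈2.042581; I≈15.112725, D=e−e_prev≈0.000185; u=3/2·2.042581+0·15.112725+0·0.000185≈3.063871; next y=1/5·0.957419+1/4·3.063871≈0.957452
n=7: y≈0.957452, sp=3, e=sp−y≈2.042548; I≈17.155273, D=e−e_prev≈-0.000032; u=3/2·2.042548+0·17.155273+0·(-0.000032)≈3.063823; next y=1/5·0.957452+1/4·3.063823≈0.957446
n=8: y≈0.957446, sp=3, e=sp−y≈2.042554; I≈19.197827, D=e−e_prev≈0.000006; u=3/2·2.042554+0·19.197827+0·0.000006≈3.063831; next y=1/5·0.957446+1/4·3.063831≈0.957447
n=9: y≈0.957447, sp=3, e=sp−y≈2.042553; I≈21.240380, D=e−e_prev≈-0.000001; u=3/2·2.042553+0·21.240380+0·(-0.000001)≈3.063830; next y=1/5·0.957447+1/4·3.063830≈0.957447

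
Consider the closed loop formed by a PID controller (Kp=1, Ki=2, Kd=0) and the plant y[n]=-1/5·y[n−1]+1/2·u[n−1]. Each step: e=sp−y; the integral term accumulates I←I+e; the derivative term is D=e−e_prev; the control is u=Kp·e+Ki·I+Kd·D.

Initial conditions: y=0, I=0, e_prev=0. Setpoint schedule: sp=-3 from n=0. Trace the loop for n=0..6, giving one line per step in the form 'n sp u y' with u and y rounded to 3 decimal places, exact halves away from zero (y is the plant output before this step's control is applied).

0 -3 -9.000 0.000
1 -3 -1.500 -4.500
2 -3 -12.450 0.150
3 -3 0.465 -6.255
4 -3 -16.241 1.484
5 -3 4.494 -8.417
6 -3 -21.714 3.930

(exact arithmetic carried between steps; '≈' marks a value shown rounded to 6 d.p. or computed from one; I and e_prev carry over from the previous line; the table rounds u and y to 3 d.p., halves away from zero)
n=0: y=0, sp=-3, e=sp−y=-3; I=-3, D=e−e_prev=-3; u=1·(-3)+2·(-3)+0·(-3)=-9; next y=-1/5·0+1/2·(-9)=-4.5
n=1: y=-4.5, sp=-3, e=sp−y=1.5; I=-1.5, D=e−e_prev=4.5; u=1·1.5+2·(-1.5)+0·4.5=-1.5; next y=-1/5·(-4.5)+1/2·(-1.5)=0.15
n=2: y=0.15, sp=-3, e=sp−y=-3.15; I=-4.65, D=e−e_prev=-4.65; u=1·(-3.15)+2·(-4.65)+0·(-4.65)=-12.45; next y=-1/5·0.15+1/2·(-12.45)=-6.255
n=3: y=-6.255, sp=-3, e=sp−y=3.255; I=-1.395, D=e−e_prev=6.405; u=1·3.255+2·(-1.395)+0·6.405=0.465; next y=-1/5·(-6.255)+1/2·0.465=1.4835
n=4: y=1.4835, sp=-3, e=sp−y=-4.4835; I=-5.8785, D=e−e_prev=-7.7385; u=1·(-4.4835)+2·(-5.8785)+0·(-7.7385)=-16.2405; next y=-1/5·1.4835+1/2·(-16.2405)=-8.41695
n=5: y=-8.41695, sp=-3, e=sp−y=5.41695; I=-0.46155, D=e−e_prev=9.90045; u=1·5.41695+2·(-0.46155)+0·9.90045=4.49385; next y=-1/5·(-8.41695)+1/2·4.49385=3.930315
n=6: y=3.930315, sp=-3, e=sp−y=-6.930315; I=-7.391865, D=e−e_prev=-12.347265; u=1·(-6.930315)+2·(-7.391865)+0·(-12.347265)=-21.714045; next y=-1/5·3.930315+1/2·(-21.714045)≈-11.643086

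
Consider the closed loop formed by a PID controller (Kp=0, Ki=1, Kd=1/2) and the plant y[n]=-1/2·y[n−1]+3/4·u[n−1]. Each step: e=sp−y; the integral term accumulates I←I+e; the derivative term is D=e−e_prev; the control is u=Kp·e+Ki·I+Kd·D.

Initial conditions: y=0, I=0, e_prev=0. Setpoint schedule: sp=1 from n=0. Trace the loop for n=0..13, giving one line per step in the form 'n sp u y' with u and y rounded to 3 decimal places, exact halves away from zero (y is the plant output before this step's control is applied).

(exact arithmetic carried between steps; '≈' marks a value shown rounded to 6 d.p. or computed from one; I and e_prev carry over from the previous line; the table rounds u and y to 3 d.p., halves away from zero)
n=0: y=0, sp=1, e=sp−y=1; I=1, D=e−e_prev=1; u=0·1+1·1+1/2·1=1.5; next y=-1/2·0+3/4·1.5=1.125
n=1: y=1.125, sp=1, e=sp−y=-0.125; I=0.875, D=e−e_prev=-1.125; u=0·(-0.125)+1·0.875+1/2·(-1.125)=0.3125; next y=-1/2·1.125+3/4·0.3125=-0.328125
n=2: y=-0.328125, sp=1, e=sp−y=1.328125; I=2.203125, D=e−e_prev=1.453125; u=0·1.328125+1·2.203125+1/2·1.453125≈2.929688; next y=-1/2·(-0.328125)+3/4·2.929688≈2.361328
n=3: y≈2.361328, sp=1, e=sp−y≈-1.361328; I≈0.841797, D=e−e_prev≈-2.689453; u=0·(-1.361328)+1·0.841797+1/2·(-2.689453)≈-0.502930; next y=-1/2·2.361328+3/4·(-0.502930)≈-1.557861
n=4: y≈-1.557861, sp=1, e=sp−y≈2.557861; I≈3.399658, D=e−e_prev≈3.919189; u=0·2.557861+1·3.399658+1/2·3.919189≈5.359253; next y=-1/2·(-1.557861)+3/4·5.359253≈4.798370
n=5: y≈4.798370, sp=1, e=sp−y≈-3.798370; I≈-0.398712, D=e−e_prev≈-6.356232; u=0·(-3.798370)+1·(-0.398712)+1/2·(-6.356232)≈-3.576828; next y=-1/2·4.798370+3/4·(-3.576828)≈-5.081806
n=6: y≈-5.081806, sp=1, e=sp−y≈6.081806; I≈5.683094, D=e−e_prev≈9.880177; u=0·6.081806+1·5.683094+1/2·9.880177≈10.623182; next y=-1/2·(-5.081806)+3/4·10.623182≈10.508290
n=7: y≈10.508290, sp=1, e=sp−y≈-9.508290; I≈-3.825196, D=e−e_prev≈-15.590096; u=0·(-9.508290)+1·(-3.825196)+1/2·(-15.590096)≈-11.620244; next y=-1/2·10.508290+3/4·(-11.620244)≈-13.969328
n=8: y≈-13.969328, sp=1, e=sp−y≈14.969328; I≈11.144132, D=e−e_prev≈24.477618; u=0·14.969328+1·11.144132+1/2·24.477618≈23.382941; next y=-1/2·(-13.969328)+3/4·23.382941≈24.521869
n=9: y≈24.521869, sp=1, e=sp−y≈-23.521869; I≈-12.377737, D=e−e_prev≈-38.491197; u=0·(-23.521869)+1·(-12.377737)+1/2·(-38.491197)≈-31.623336; next y=-1/2·24.521869+3/4·(-31.623336)≈-35.978437
n=10: y≈-35.978437, sp=1, e=sp−y≈36.978437; I≈24.600699, D=e−e_prev≈60.500306; u=0·36.978437+1·24.600699+1/2·60.500306≈54.850852; next y=-1/2·(-35.978437)+3/4·54.850852≈59.127358
n=11: y≈59.127358, sp=1, e=sp−y≈-58.127358; I≈-33.526658, D=e−e_prev≈-95.105794; u=0·(-58.127358)+1·(-33.526658)+1/2·(-95.105794)≈-81.079556; next y=-1/2·59.127358+3/4·(-81.079556)≈-90.373346
n=12: y≈-90.373346, sp=1, e=sp−y≈91.373346; I≈57.846687, D=e−e_prev≈149.500703; u=0·91.373346+1·57.846687+1/2·149.500703≈132.597039; next y=-1/2·(-90.373346)+3/4·132.597039≈144.634452
n=13: y≈144.634452, sp=1, e=sp−y≈-143.634452; I≈-85.787765, D=e−e_prev≈-235.007797; u=0·(-143.634452)+1·(-85.787765)+1/2·(-235.007797)≈-203.291663; next y=-1/2·144.634452+3/4·(-203.291663)≈-224.785973

0 1 1.500 0.000
1 1 0.313 1.125
2 1 2.930 -0.328
3 1 -0.503 2.361
4 1 5.359 -1.558
5 1 -3.577 4.798
6 1 10.623 -5.082
7 1 -11.620 10.508
8 1 23.383 -13.969
9 1 -31.623 24.522
10 1 54.851 -35.978
11 1 -81.080 59.127
12 1 132.597 -90.373
13 1 -203.292 144.634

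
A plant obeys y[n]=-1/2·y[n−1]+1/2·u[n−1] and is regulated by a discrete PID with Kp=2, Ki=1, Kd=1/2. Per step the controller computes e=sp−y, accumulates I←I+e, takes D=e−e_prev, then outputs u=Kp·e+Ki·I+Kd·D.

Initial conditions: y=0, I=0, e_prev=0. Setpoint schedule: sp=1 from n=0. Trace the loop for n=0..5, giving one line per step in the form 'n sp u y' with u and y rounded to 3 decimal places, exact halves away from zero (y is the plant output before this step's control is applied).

(exact arithmetic carried between steps; '≈' marks a value shown rounded to 6 d.p. or computed from one; I and e_prev carry over from the previous line; the table rounds u and y to 3 d.p., halves away from zero)
n=0: y=0, sp=1, e=sp−y=1; I=1, D=e−e_prev=1; u=2·1+1·1+1/2·1=3.5; next y=-1/2·0+1/2·3.5=1.75
n=1: y=1.75, sp=1, e=sp−y=-0.75; I=0.25, D=e−e_prev=-1.75; u=2·(-0.75)+1·0.25+1/2·(-1.75)=-2.125; next y=-1/2·1.75+1/2·(-2.125)=-1.9375
n=2: y=-1.9375, sp=1, e=sp−y=2.9375; I=3.1875, D=e−e_prev=3.6875; u=2·2.9375+1·3.1875+1/2·3.6875=10.90625; next y=-1/2·(-1.9375)+1/2·10.90625=6.421875
n=3: y=6.421875, sp=1, e=sp−y=-5.421875; I=-2.234375, D=e−e_prev=-8.359375; u=2·(-5.421875)+1·(-2.234375)+1/2·(-8.359375)≈-17.257813; next y=-1/2·6.421875+1/2·(-17.257813)≈-11.839844
n=4: y≈-11.839844, sp=1, e=sp−y≈12.839844; I≈10.605469, D=e−e_prev≈18.261719; u=2·12.839844+1·10.605469+1/2·18.261719≈45.416016; next y=-1/2·(-11.839844)+1/2·45.416016≈28.627930
n=5: y≈28.627930, sp=1, e=sp−y≈-27.627930; I≈-17.022461, D=e−e_prev≈-40.467773; u=2·(-27.627930)+1·(-17.022461)+1/2·(-40.467773)≈-92.512207; next y=-1/2·28.627930+1/2·(-92.512207)≈-60.570068

0 1 3.500 0.000
1 1 -2.125 1.750
2 1 10.906 -1.938
3 1 -17.258 6.422
4 1 45.416 -11.840
5 1 -92.512 28.628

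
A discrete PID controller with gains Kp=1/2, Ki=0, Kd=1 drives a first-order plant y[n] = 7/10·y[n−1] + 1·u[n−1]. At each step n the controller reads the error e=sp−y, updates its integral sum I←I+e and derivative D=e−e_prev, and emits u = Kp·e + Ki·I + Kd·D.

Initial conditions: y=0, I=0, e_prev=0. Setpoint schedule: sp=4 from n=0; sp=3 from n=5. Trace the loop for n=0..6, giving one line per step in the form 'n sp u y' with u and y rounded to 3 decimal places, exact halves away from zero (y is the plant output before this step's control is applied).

0 4 6.000 0.000
1 4 -7.000 6.000
2 4 12.200 -2.800
3 4 -16.160 10.240
4 4 25.728 -8.992
5 3 -37.642 19.434
6 3 56.992 -24.039

(exact arithmetic carried between steps; '≈' marks a value shown rounded to 6 d.p. or computed from one; I and e_prev carry over from the previous line; the table rounds u and y to 3 d.p., halves away from zero)
n=0: y=0, sp=4, e=sp−y=4; I=4, D=e−e_prev=4; u=1/2·4+0·4+1·4=6; next y=7/10·0+1·6=6
n=1: y=6, sp=4, e=sp−y=-2; I=2, D=e−e_prev=-6; u=1/2·(-2)+0·2+1·(-6)=-7; next y=7/10·6+1·(-7)=-2.8
n=2: y=-2.8, sp=4, e=sp−y=6.8; I=8.8, D=e−e_prev=8.8; u=1/2·6.8+0·8.8+1·8.8=12.2; next y=7/10·(-2.8)+1·12.2=10.24
n=3: y=10.24, sp=4, e=sp−y=-6.24; I=2.56, D=e−e_prev=-13.04; u=1/2·(-6.24)+0·2.56+1·(-13.04)=-16.16; next y=7/10·10.24+1·(-16.16)=-8.992
n=4: y=-8.992, sp=4, e=sp−y=12.992; I=15.552, D=e−e_prev=19.232; u=1/2·12.992+0·15.552+1·19.232=25.728; next y=7/10·(-8.992)+1·25.728=19.4336
n=5: y=19.4336, sp=3, e=sp−y=-16.4336; I=-0.8816, D=e−e_prev=-29.4256; u=1/2·(-16.4336)+0·(-0.8816)+1·(-29.4256)=-37.6424; next y=7/10·19.4336+1·(-37.6424)=-24.03888
n=6: y=-24.03888, sp=3, e=sp−y=27.03888; I=26.15728, D=e−e_prev=43.47248; u=1/2·27.03888+0·26.15728+1·43.47248=56.99192; next y=7/10·(-24.03888)+1·56.99192=40.164704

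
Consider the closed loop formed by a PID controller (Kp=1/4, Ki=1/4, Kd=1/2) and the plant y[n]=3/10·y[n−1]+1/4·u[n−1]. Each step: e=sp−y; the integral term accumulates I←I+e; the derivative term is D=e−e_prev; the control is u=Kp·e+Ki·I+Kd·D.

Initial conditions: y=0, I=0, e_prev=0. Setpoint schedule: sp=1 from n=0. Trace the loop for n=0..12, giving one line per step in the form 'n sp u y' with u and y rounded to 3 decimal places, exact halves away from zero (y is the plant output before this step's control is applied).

0 1 1.000 0.000
1 1 0.500 0.250
2 1 0.863 0.200
3 1 0.962 0.276
4 1 1.133 0.323
5 1 1.269 0.380
6 1 1.402 0.431
7 1 1.521 0.480
8 1 1.631 0.524
9 1 1.731 0.565
10 1 1.823 0.602
11 1 1.907 0.636
12 1 1.984 0.668

(exact arithmetic carried between steps; '≈' marks a value shown rounded to 6 d.p. or computed from one; I and e_prev carry over from the previous line; the table rounds u and y to 3 d.p., halves away from zero)
n=0: y=0, sp=1, e=sp−y=1; I=1, D=e−e_prev=1; u=1/4·1+1/4·1+1/2·1=1; next y=3/10·0+1/4·1=0.25
n=1: y=0.25, sp=1, e=sp−y=0.75; I=1.75, D=e−e_prev=-0.25; u=1/4·0.75+1/4·1.75+1/2·(-0.25)=0.5; next y=3/10·0.25+1/4·0.5=0.2
n=2: y=0.2, sp=1, e=sp−y=0.8; I=2.55, D=e−e_prev=0.05; u=1/4·0.8+1/4·2.55+1/2·0.05=0.8625; next y=3/10·0.2+1/4·0.8625=0.275625
n=3: y=0.275625, sp=1, e=sp−y=0.724375; I=3.274375, D=e−e_prev=-0.075625; u=1/4·0.724375+1/4·3.274375+1/2·(-0.075625)=0.961875; next y=3/10·0.275625+1/4·0.961875≈0.323156
n=4: y≈0.323156, sp=1, e=sp−y≈0.676844; I≈3.951219, D=e−e_prev≈-0.047531; u=1/4·0.676844+1/4·3.951219+1/2·(-0.047531)≈1.13325; next y=3/10·0.323156+1/4·1.13325≈0.380259
n=5: y≈0.380259, sp=1, e=sp−y≈0.619741; I≈4.570959, D=e−e_prev≈-0.057103; u=1/4·0.619741+1/4·4.570959+1/2·(-0.057103)≈1.269123; next y=3/10·0.380259+1/4·1.269123≈0.431359
n=6: y≈0.431359, sp=1, e=sp−y≈0.568641; I≈5.139601, D=e−e_prev≈-0.051099; u=1/4·0.568641+1/4·5.139601+1/2·(-0.051099)≈1.401511; next y=3/10·0.431359+1/4·1.401511≈0.479785
n=7: y≈0.479785, sp=1, e=sp−y≈0.520215; I≈5.659815, D=e−e_prev≈-0.048427; u=1/4·0.520215+1/4·5.659815+1/2·(-0.048427)≈1.520794; next y=3/10·0.479785+1/4·1.520794≈0.524134
n=8: y≈0.524134, sp=1, e=sp−y≈0.475866; I≈6.135681, D=e−e_prev≈-0.044349; u=1/4·0.475866+1/4·6.135681+1/2·(-0.044349)≈1.630712; next y=3/10·0.524134+1/4·1.630712≈0.564918
n=9: y≈0.564918, sp=1, e=sp−y≈0.435082; I≈6.570763, D=e−e_prev≈-0.040784; u=1/4·0.435082+1/4·6.570763+1/2·(-0.040784)≈1.731069; next y=3/10·0.564918+1/4·1.731069≈0.602243
n=10: y≈0.602243, sp=1, e=sp−y≈0.397757; I≈6.968520, D=e−e_prev≈-0.037324; u=1/4·0.397757+1/4·6.968520+1/2·(-0.037324)≈1.822907; next y=3/10·0.602243+1/4·1.822907≈0.636400
n=11: y≈0.636400, sp=1, e=sp−y≈0.363600; I≈7.332121, D=e−e_prev≈-0.034157; u=1/4·0.363600+1/4·7.332121+1/2·(-0.034157)≈1.906852; next y=3/10·0.636400+1/4·1.906852≈0.667633
n=12: y≈0.667633, sp=1, e=sp−y≈0.332367; I≈7.664488, D=e−e_prev≈-0.031233; u=1/4·0.332367+1/4·7.664488+1/2·(-0.031233)≈1.983597; next y=3/10·0.667633+1/4·1.983597≈0.696189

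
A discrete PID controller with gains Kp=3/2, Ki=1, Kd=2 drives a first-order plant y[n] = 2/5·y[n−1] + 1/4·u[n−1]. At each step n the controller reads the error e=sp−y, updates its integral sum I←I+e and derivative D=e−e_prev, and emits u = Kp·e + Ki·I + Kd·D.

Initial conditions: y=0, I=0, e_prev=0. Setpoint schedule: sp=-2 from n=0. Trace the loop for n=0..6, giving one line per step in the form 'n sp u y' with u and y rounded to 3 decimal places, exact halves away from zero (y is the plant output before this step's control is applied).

0 -2 -9.000 0.000
1 -2 3.125 -2.250
2 -2 -10.716 -0.119
3 -2 3.400 -2.726
4 -2 -12.275 -0.241
5 -2 4.097 -3.165
6 -2 -13.742 -0.242

(exact arithmetic carried between steps; '≈' marks a value shown rounded to 6 d.p. or computed from one; I and e_prev carry over from the previous line; the table rounds u and y to 3 d.p., halves away from zero)
n=0: y=0, sp=-2, e=sp−y=-2; I=-2, D=e−e_prev=-2; u=3/2·(-2)+1·(-2)+2·(-2)=-9; next y=2/5·0+1/4·(-9)=-2.25
n=1: y=-2.25, sp=-2, e=sp−y=0.25; I=-1.75, D=e−e_prev=2.25; u=3/2·0.25+1·(-1.75)+2·2.25=3.125; next y=2/5·(-2.25)+1/4·3.125=-0.11875
n=2: y=-0.11875, sp=-2, e=sp−y=-1.88125; I=-3.63125, D=e−e_prev=-2.13125; u=3/2·(-1.88125)+1·(-3.63125)+2·(-2.13125)=-10.715625; next y=2/5·(-0.11875)+1/4·(-10.715625)≈-2.726406
n=3: y≈-2.726406, sp=-2, e=sp−y≈0.726406; I≈-2.904844, D=e−e_prev≈2.607656; u=3/2·0.726406+1·(-2.904844)+2·2.607656≈3.400078; next y=2/5·(-2.726406)+1/4·3.400078≈-0.240543
n=4: y≈-0.240543, sp=-2, e=sp−y≈-1.759457; I≈-4.664301, D=e−e_prev≈-2.485863; u=3/2·(-1.759457)+1·(-4.664301)+2·(-2.485863)≈-12.275213; next y=2/5·(-0.240543)+1/4·(-12.275213)≈-3.165020
n=5: y≈-3.165020, sp=-2, e=sp−y≈1.165020; I≈-3.499280, D=e−e_prev≈2.924477; u=3/2·1.165020+1·(-3.499280)+2·2.924477≈4.097205; next y=2/5·(-3.165020)+1/4·4.097205≈-0.241707
n=6: y≈-0.241707, sp=-2, e=sp−y≈-1.758293; I≈-5.257573, D=e−e_prev≈-2.923314; u=3/2·(-1.758293)+1·(-5.257573)+2·(-2.923314)≈-13.741640; next y=2/5·(-0.241707)+1/4·(-13.741640)≈-3.532093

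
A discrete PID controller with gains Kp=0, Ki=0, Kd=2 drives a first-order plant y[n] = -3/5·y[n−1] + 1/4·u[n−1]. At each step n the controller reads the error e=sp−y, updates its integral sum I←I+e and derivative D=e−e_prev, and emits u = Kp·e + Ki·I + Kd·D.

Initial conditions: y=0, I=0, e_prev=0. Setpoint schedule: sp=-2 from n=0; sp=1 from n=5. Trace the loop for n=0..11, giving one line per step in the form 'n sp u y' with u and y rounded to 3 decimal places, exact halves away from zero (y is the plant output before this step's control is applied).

0 -2 -4.000 0.000
1 -2 2.000 -1.000
2 -2 -4.200 1.100
3 -2 5.620 -1.710
4 -2 -8.282 2.431
5 1 17.920 -3.529
6 1 -20.253 6.598
7 1 31.239 -9.022
8 1 -44.489 13.223
9 1 64.557 -19.056
10 1 -93.258 27.573
11 1 134.862 -39.858

(exact arithmetic carried between steps; '≈' marks a value shown rounded to 6 d.p. or computed from one; I and e_prev carry over from the previous line; the table rounds u and y to 3 d.p., halves away from zero)
n=0: y=0, sp=-2, e=sp−y=-2; I=-2, D=e−e_prev=-2; u=0·(-2)+0·(-2)+2·(-2)=-4; next y=-3/5·0+1/4·(-4)=-1
n=1: y=-1, sp=-2, e=sp−y=-1; I=-3, D=e−e_prev=1; u=0·(-1)+0·(-3)+2·1=2; next y=-3/5·(-1)+1/4·2=1.1
n=2: y=1.1, sp=-2, e=sp−y=-3.1; I=-6.1, D=e−e_prev=-2.1; u=0·(-3.1)+0·(-6.1)+2·(-2.1)=-4.2; next y=-3/5·1.1+1/4·(-4.2)=-1.71
n=3: y=-1.71, sp=-2, e=sp−y=-0.29; I=-6.39, D=e−e_prev=2.81; u=0·(-0.29)+0·(-6.39)+2·2.81=5.62; next y=-3/5·(-1.71)+1/4·5.62=2.431
n=4: y=2.431, sp=-2, e=sp−y=-4.431; I=-10.821, D=e−e_prev=-4.141; u=0·(-4.431)+0·(-10.821)+2·(-4.141)=-8.282; next y=-3/5·2.431+1/4·(-8.282)=-3.5291
n=5: y=-3.5291, sp=1, e=sp−y=4.5291; I=-6.2919, D=e−e_prev=8.9601; u=0·4.5291+0·(-6.2919)+2·8.9601=17.9202; next y=-3/5·(-3.5291)+1/4·17.9202=6.59751
n=6: y=6.59751, sp=1, e=sp−y=-5.59751; I=-11.88941, D=e−e_prev=-10.12661; u=0·(-5.59751)+0·(-11.88941)+2·(-10.12661)=-20.25322; next y=-3/5·6.59751+1/4·(-20.25322)=-9.021811
n=7: y=-9.021811, sp=1, e=sp−y=10.021811; I=-1.867599, D=e−e_prev=15.619321; u=0·10.021811+0·(-1.867599)+2·15.619321=31.238642; next y=-3/5·(-9.021811)+1/4·31.238642≈13.222747
n=8: y≈13.222747, sp=1, e=sp−y≈-12.222747; I≈-14.090346, D=e−e_prev≈-22.244558; u=0·(-12.222747)+0·(-14.090346)+2·(-22.244558)≈-44.489116; next y=-3/5·13.222747+1/4·(-44.489116)≈-19.055927
n=9: y≈-19.055927, sp=1, e=sp−y≈20.055927; I≈5.965581, D=e−e_prev≈32.278674; u=0·20.055927+0·5.965581+2·32.278674≈64.557349; next y=-3/5·(-19.055927)+1/4·64.557349≈27.572894
n=10: y≈27.572894, sp=1, e=sp−y≈-26.572894; I≈-20.607312, D=e−e_prev≈-46.628821; u=0·(-26.572894)+0·(-20.607312)+2·(-46.628821)≈-93.257642; next y=-3/5·27.572894+1/4·(-93.257642)≈-39.858147
n=11: y≈-39.858147, sp=1, e=sp−y≈40.858147; I≈20.250834, D=e−e_prev≈67.431040; u=0·40.858147+0·20.250834+2·67.431040≈134.862080; next y=-3/5·(-39.858147)+1/4·134.862080≈57.630408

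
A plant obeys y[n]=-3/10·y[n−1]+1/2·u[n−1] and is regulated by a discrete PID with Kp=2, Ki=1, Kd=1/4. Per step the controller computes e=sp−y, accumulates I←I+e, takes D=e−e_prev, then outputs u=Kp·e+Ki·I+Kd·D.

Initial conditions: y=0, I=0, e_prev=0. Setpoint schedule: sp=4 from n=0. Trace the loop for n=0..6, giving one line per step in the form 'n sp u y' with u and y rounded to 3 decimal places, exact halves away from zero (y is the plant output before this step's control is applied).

(exact arithmetic carried between steps; '≈' marks a value shown rounded to 6 d.p. or computed from one; I and e_prev carry over from the previous line; the table rounds u and y to 3 d.p., halves away from zero)
n=0: y=0, sp=4, e=sp−y=4; I=4, D=e−e_prev=4; u=2·4+1·4+1/4·4=13; next y=-3/10·0+1/2·13=6.5
n=1: y=6.5, sp=4, e=sp−y=-2.5; I=1.5, D=e−e_prev=-6.5; u=2·(-2.5)+1·1.5+1/4·(-6.5)=-5.125; next y=-3/10·6.5+1/2·(-5.125)=-4.5125
n=2: y=-4.5125, sp=4, e=sp−y=8.5125; I=10.0125, D=e−e_prev=11.0125; u=2·8.5125+1·10.0125+1/4·11.0125=29.790625; next y=-3/10·(-4.5125)+1/2·29.790625≈16.249063
n=3: y≈16.249063, sp=4, e=sp−y≈-12.249063; I≈-2.236563, D=e−e_prev≈-20.761563; u=2·(-12.249063)+1·(-2.236563)+1/4·(-20.761563)≈-31.925078; next y=-3/10·16.249063+1/2·(-31.925078)≈-20.837258
n=4: y≈-20.837258, sp=4, e=sp−y≈24.837258; I≈22.600695, D=e−e_prev≈37.086320; u=2·24.837258+1·22.600695+1/4·37.086320≈81.546791; next y=-3/10·(-20.837258)+1/2·81.546791≈47.024573
n=5: y≈47.024573, sp=4, e=sp−y≈-43.024573; I≈-20.423878, D=e−e_prev≈-67.861831; u=2·(-43.024573)+1·(-20.423878)+1/4·(-67.861831)≈-123.438481; next y=-3/10·47.024573+1/2·(-123.438481)≈-75.826612
n=6: y≈-75.826612, sp=4, e=sp−y≈79.826612; I≈59.402735, D=e−e_prev≈122.851185; u=2·79.826612+1·59.402735+1/4·122.851185≈249.768756; next y=-3/10·(-75.826612)+1/2·249.768756≈147.632362

0 4 13.000 0.000
1 4 -5.125 6.500
2 4 29.791 -4.513
3 4 -31.925 16.249
4 4 81.547 -20.837
5 4 -123.438 47.025
6 4 249.769 -75.827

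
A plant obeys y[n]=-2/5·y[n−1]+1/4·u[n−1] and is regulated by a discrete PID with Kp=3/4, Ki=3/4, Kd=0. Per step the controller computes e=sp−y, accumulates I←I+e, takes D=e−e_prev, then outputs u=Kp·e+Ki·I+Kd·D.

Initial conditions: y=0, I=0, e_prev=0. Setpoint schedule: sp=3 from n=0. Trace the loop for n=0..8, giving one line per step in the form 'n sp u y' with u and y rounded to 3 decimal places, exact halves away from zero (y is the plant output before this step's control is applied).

(exact arithmetic carried between steps; '≈' marks a value shown rounded to 6 d.p. or computed from one; I and e_prev carry over from the previous line; the table rounds u and y to 3 d.p., halves away from zero)
n=0: y=0, sp=3, e=sp−y=3; I=3, D=e−e_prev=3; u=3/4·3+3/4·3+0·3=4.5; next y=-2/5·0+1/4·4.5=1.125
n=1: y=1.125, sp=3, e=sp−y=1.875; I=4.875, D=e−e_prev=-1.125; u=3/4·1.875+3/4·4.875+0·(-1.125)=5.0625; next y=-2/5·1.125+1/4·5.0625=0.815625
n=2: y=0.815625, sp=3, e=sp−y=2.184375; I=7.059375, D=e−e_prev=0.309375; u=3/4·2.184375+3/4·7.059375+0·0.309375≈6.932813; next y=-2/5·0.815625+1/4·6.932813≈1.406953
n=3: y≈1.406953, sp=3, e=sp−y≈1.593047; I≈8.652422, D=e−e_prev≈-0.591328; u=3/4·1.593047+3/4·8.652422+0·(-0.591328)≈7.684102; next y=-2/5·1.406953+1/4·7.684102≈1.358244
n=4: y≈1.358244, sp=3, e=sp−y≈1.641756; I≈10.294178, D=e−e_prev≈0.048709; u=3/4·1.641756+3/4·10.294178+0·0.048709≈8.951950; next y=-2/5·1.358244+1/4·8.951950≈1.694690
n=5: y≈1.694690, sp=3, e=sp−y≈1.305310; I≈11.599488, D=e−e_prev≈-0.336446; u=3/4·1.305310+3/4·11.599488+0·(-0.336446)≈9.678598; next y=-2/5·1.694690+1/4·9.678598≈1.741774
n=6: y≈1.741774, sp=3, e=sp−y≈1.258226; I≈12.857714, D=e−e_prev≈-0.047084; u=3/4·1.258226+3/4·12.857714+0·(-0.047084)≈10.586955; next y=-2/5·1.741774+1/4·10.586955≈1.950029
n=7: y≈1.950029, sp=3, e=sp−y≈1.049971; I≈13.907685, D=e−e_prev≈-0.208256; u=3/4·1.049971+3/4·13.907685+0·(-0.208256)≈11.218242; next y=-2/5·1.950029+1/4·11.218242≈2.024549
n=8: y≈2.024549, sp=3, e=sp−y≈0.975451; I≈14.883136, D=e−e_prev≈-0.074519; u=3/4·0.975451+3/4·14.883136+0·(-0.074519)≈11.893941; next y=-2/5·2.024549+1/4·11.893941≈2.163666

0 3 4.500 0.000
1 3 5.063 1.125
2 3 6.933 0.816
3 3 7.684 1.407
4 3 8.952 1.358
5 3 9.679 1.695
6 3 10.587 1.742
7 3 11.218 1.950
8 3 11.894 2.025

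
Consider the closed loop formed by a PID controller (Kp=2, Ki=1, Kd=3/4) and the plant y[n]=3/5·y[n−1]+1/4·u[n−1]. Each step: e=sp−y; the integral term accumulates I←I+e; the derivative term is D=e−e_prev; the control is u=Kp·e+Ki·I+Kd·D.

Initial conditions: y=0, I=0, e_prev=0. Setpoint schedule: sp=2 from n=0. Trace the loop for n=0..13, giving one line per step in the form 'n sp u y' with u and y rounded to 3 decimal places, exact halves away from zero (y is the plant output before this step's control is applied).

(exact arithmetic carried between steps; '≈' marks a value shown rounded to 6 d.p. or computed from one; I and e_prev carry over from the previous line; the table rounds u and y to 3 d.p., halves away from zero)
n=0: y=0, sp=2, e=sp−y=2; I=2, D=e−e_prev=2; u=2·2+1·2+3/4·2=7.5; next y=3/5·0+1/4·7.5=1.875
n=1: y=1.875, sp=2, e=sp−y=0.125; I=2.125, D=e−e_prev=-1.875; u=2·0.125+1·2.125+3/4·(-1.875)=0.96875; next y=3/5·1.875+1/4·0.96875≈1.367188
n=2: y≈1.367188, sp=2, e=sp−y≈0.632813; I≈2.757813, D=e−e_prev≈0.507813; u=2·0.632813+1·2.757813+3/4·0.507813≈4.404297; next y=3/5·1.367188+1/4·4.404297≈1.921387
n=3: y≈1.921387, sp=2, e=sp−y≈0.078613; I≈2.836426, D=e−e_prev≈-0.554199; u=2·0.078613+1·2.836426+3/4·(-0.554199)≈2.578003; next y=3/5·1.921387+1/4·2.578003≈1.797333
n=4: y≈1.797333, sp=2, e=sp−y≈0.202667; I≈3.039093, D=e−e_prev≈0.124054; u=2·0.202667+1·3.039093+3/4·0.124054≈3.537468; next y=3/5·1.797333+1/4·3.537468≈1.962767
n=5: y≈1.962767, sp=2, e=sp−y≈0.037233; I≈3.076326, D=e−e_prev≈-0.165434; u=2·0.037233+1·3.076326+3/4·(-0.165434)≈3.026718; next y=3/5·1.962767+1/4·3.026718≈1.934339
n=6: y≈1.934339, sp=2, e=sp−y≈0.065661; I≈3.141987, D=e−e_prev≈0.028427; u=2·0.065661+1·3.141987+3/4·0.028427≈3.294629; next y=3/5·1.934339+1/4·3.294629≈1.984261
n=7: y≈1.984261, sp=2, e=sp−y≈0.015739; I≈3.157726, D=e−e_prev≈-0.049921; u=2·0.015739+1·3.157726+3/4·(-0.049921)≈3.151764; next y=3/5·1.984261+1/4·3.151764≈1.978497
n=8: y≈1.978497, sp=2, e=sp−y≈0.021503; I≈3.179229, D=e−e_prev≈0.005763; u=2·0.021503+1·3.179229+3/4·0.005763≈3.226557; next y=3/5·1.978497+1/4·3.226557≈1.993738
n=9: y≈1.993738, sp=2, e=sp−y≈0.006262; I≈3.185491, D=e−e_prev≈-0.015240; u=2·0.006262+1·3.185491+3/4·(-0.015240)≈3.186586; next y=3/5·1.993738+1/4·3.186586≈1.992889
n=10: y≈1.992889, sp=2, e=sp−y≈0.007111; I≈3.192602, D=e−e_prev≈0.000849; u=2·0.007111+1·3.192602+3/4·0.000849≈3.207461; next y=3/5·1.992889+1/4·3.207461≈1.997599
n=11: y≈1.997599, sp=2, e=sp−y≈0.002401; I≈3.195004, D=e−e_prev≈-0.004710; u=2·0.002401+1·3.195004+3/4·(-0.004710)≈3.196274; next y=3/5·1.997599+1/4·3.196274≈1.997628
n=12: y≈1.997628, sp=2, e=sp−y≈0.002372; I≈3.197376, D=e−e_prev≈-0.000029; u=2·0.002372+1·3.197376+3/4·(-0.000029)≈3.202099; next y=3/5·1.997628+1/4·3.202099≈1.999101
n=13: y≈1.999101, sp=2, e=sp−y≈0.000899; I≈3.198275, D=e−e_prev≈-0.001474; u=2·0.000899+1·3.198275+3/4·(-0.001474)≈3.198967; next y=3/5·1.999101+1/4·3.198967≈1.999202

0 2 7.500 0.000
1 2 0.969 1.875
2 2 4.404 1.367
3 2 2.578 1.921
4 2 3.537 1.797
5 2 3.027 1.963
6 2 3.295 1.934
7 2 3.152 1.984
8 2 3.227 1.978
9 2 3.187 1.994
10 2 3.207 1.993
11 2 3.196 1.998
12 2 3.202 1.998
13 2 3.199 1.999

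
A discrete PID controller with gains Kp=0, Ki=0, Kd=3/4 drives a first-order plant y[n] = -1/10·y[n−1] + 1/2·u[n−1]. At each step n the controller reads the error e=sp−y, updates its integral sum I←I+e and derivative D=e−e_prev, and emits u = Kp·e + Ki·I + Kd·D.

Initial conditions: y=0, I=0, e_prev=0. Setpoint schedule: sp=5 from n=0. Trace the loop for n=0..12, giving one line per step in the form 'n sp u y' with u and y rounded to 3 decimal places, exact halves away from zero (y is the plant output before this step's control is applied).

(exact arithmetic carried between steps; '≈' marks a value shown rounded to 6 d.p. or computed from one; I and e_prev carry over from the previous line; the table rounds u and y to 3 d.p., halves away from zero)
n=0: y=0, sp=5, e=sp−y=5; I=5, D=e−e_prev=5; u=0·5+0·5+3/4·5=3.75; next y=-1/10·0+1/2·3.75=1.875
n=1: y=1.875, sp=5, e=sp−y=3.125; I=8.125, D=e−e_prev=-1.875; u=0·3.125+0·8.125+3/4·(-1.875)=-1.40625; next y=-1/10·1.875+1/2·(-1.40625)=-0.890625
n=2: y=-0.890625, sp=5, e=sp−y=5.890625; I=14.015625, D=e−e_prev=2.765625; u=0·5.890625+0·14.015625+3/4·2.765625≈2.074219; next y=-1/10·(-0.890625)+1/2·2.074219≈1.126172
n=3: y≈1.126172, sp=5, e=sp−y≈3.873828; I≈17.889453, D=e−e_prev≈-2.016797; u=0·3.873828+0·17.889453+3/4·(-2.016797)≈-1.512598; next y=-1/10·1.126172+1/2·(-1.512598)≈-0.868916
n=4: y≈-0.868916, sp=5, e=sp−y≈5.868916; I≈23.758369, D=e−e_prev≈1.995088; u=0·5.868916+0·23.758369+3/4·1.995088≈1.496316; next y=-1/10·(-0.868916)+1/2·1.496316≈0.835050
n=5: y≈0.835050, sp=5, e=sp−y≈4.164950; I≈27.923320, D=e−e_prev≈-1.703966; u=0·4.164950+0·27.923320+3/4·(-1.703966)≈-1.277974; next y=-1/10·0.835050+1/2·(-1.277974)≈-0.722492
n=6: y≈-0.722492, sp=5, e=sp−y≈5.722492; I≈33.645812, D=e−e_prev≈1.557542; u=0·5.722492+0·33.645812+3/4·1.557542≈1.168156; next y=-1/10·(-0.722492)+1/2·1.168156≈0.656327
n=7: y≈0.656327, sp=5, e=sp−y≈4.343673; I≈37.989484, D=e−e_prev≈-1.378819; u=0·4.343673+0·37.989484+3/4·(-1.378819)≈-1.034115; next y=-1/10·0.656327+1/2·(-1.034115)≈-0.582690
n=8: y≈-0.582690, sp=5, e=sp−y≈5.582690; I≈43.572174, D=e−e_prev≈1.239017; u=0·5.582690+0·43.572174+3/4·1.239017≈0.929263; next y=-1/10·(-0.582690)+1/2·0.929263≈0.522900
n=9: y≈0.522900, sp=5, e=sp−y≈4.477100; I≈48.049274, D=e−e_prev≈-1.105590; u=0·4.477100+0·48.049274+3/4·(-1.105590)≈-0.829193; next y=-1/10·0.522900+1/2·(-0.829193)≈-0.466886
n=10: y≈-0.466886, sp=5, e=sp−y≈5.466886; I≈53.516160, D=e−e_prev≈0.989787; u=0·5.466886+0·53.516160+3/4·0.989787≈0.742340; next y=-1/10·(-0.466886)+1/2·0.742340≈0.417859
n=11: y≈0.417859, sp=5, e=sp−y≈4.582141; I≈58.098302, D=e−e_prev≈-0.884745; u=0·4.582141+0·58.098302+3/4·(-0.884745)≈-0.663559; next y=-1/10·0.417859+1/2·(-0.663559)≈-0.373565
n=12: y≈-0.373565, sp=5, e=sp−y≈5.373565; I≈63.471867, D=e−e_prev≈0.791424; u=0·5.373565+0·63.471867+3/4·0.791424≈0.593568; next y=-1/10·(-0.373565)+1/2·0.593568≈0.334141

0 5 3.750 0.000
1 5 -1.406 1.875
2 5 2.074 -0.891
3 5 -1.513 1.126
4 5 1.496 -0.869
5 5 -1.278 0.835
6 5 1.168 -0.722
7 5 -1.034 0.656
8 5 0.929 -0.583
9 5 -0.829 0.523
10 5 0.742 -0.467
11 5 -0.664 0.418
12 5 0.594 -0.374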